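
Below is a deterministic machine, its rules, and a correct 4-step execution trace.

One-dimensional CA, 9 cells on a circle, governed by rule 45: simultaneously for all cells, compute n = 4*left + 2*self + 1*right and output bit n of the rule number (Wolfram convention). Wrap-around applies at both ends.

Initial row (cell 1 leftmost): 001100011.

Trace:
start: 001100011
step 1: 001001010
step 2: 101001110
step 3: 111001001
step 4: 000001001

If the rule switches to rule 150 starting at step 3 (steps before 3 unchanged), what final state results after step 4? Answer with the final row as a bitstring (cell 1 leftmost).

100100111

(re-executing steps 3..4 under rule 150; state before step 3: 101001110)
step 3: 101110100
step 4: 100100111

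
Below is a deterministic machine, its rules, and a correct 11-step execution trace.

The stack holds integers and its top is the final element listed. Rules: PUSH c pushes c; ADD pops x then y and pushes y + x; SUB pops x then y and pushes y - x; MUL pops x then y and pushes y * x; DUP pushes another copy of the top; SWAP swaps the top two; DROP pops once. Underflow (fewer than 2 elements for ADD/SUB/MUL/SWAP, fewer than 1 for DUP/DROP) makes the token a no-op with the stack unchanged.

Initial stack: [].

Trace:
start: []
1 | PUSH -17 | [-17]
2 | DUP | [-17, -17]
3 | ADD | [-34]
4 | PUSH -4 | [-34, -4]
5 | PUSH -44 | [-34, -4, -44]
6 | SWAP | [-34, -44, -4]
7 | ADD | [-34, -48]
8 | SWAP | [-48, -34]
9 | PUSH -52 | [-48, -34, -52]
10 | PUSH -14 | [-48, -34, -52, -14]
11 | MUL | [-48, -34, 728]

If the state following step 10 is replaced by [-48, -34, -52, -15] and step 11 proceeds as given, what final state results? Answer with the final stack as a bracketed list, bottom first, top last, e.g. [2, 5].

state after step 10 := [-48, -34, -52, -15]
11 | MUL | [-48, -34, 780]

[-48, -34, 780]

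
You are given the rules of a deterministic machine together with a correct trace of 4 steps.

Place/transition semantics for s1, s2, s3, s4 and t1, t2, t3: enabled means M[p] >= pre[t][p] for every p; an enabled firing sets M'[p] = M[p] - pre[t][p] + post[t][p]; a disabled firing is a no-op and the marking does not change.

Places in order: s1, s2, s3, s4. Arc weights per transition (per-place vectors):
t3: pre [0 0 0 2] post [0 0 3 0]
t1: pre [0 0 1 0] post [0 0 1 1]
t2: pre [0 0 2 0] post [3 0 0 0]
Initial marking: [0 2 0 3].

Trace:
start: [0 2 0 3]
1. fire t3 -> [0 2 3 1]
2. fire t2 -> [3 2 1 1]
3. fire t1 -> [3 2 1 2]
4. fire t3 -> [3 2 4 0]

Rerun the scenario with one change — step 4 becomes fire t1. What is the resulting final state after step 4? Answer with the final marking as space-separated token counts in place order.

3 2 1 3

(re-executing from step 4 with the substitution; state before step 4: [3 2 1 2])
4. fire t1 -> [3 2 1 3]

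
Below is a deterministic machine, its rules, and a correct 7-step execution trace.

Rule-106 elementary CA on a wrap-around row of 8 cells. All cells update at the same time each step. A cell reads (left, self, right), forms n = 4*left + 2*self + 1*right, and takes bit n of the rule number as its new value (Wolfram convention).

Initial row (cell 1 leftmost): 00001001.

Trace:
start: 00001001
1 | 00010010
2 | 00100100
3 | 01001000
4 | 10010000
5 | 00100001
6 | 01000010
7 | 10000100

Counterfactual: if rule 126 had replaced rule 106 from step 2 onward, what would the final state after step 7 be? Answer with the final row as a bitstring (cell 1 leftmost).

00000000

(re-executing steps 2..7 under rule 126; state before step 2: 00010010)
2 | 00111111
3 | 11100001
4 | 00110011
5 | 11111111
6 | 00000000
7 | 00000000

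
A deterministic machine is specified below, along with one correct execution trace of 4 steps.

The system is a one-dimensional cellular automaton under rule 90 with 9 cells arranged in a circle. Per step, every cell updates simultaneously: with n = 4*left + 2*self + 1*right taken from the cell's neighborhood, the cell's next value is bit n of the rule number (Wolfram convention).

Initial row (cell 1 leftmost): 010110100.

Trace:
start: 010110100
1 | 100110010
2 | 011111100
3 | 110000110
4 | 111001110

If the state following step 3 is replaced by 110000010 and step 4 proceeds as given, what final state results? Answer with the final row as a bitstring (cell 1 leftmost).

111000100

state after step 3 := 110000010
4 | 111000100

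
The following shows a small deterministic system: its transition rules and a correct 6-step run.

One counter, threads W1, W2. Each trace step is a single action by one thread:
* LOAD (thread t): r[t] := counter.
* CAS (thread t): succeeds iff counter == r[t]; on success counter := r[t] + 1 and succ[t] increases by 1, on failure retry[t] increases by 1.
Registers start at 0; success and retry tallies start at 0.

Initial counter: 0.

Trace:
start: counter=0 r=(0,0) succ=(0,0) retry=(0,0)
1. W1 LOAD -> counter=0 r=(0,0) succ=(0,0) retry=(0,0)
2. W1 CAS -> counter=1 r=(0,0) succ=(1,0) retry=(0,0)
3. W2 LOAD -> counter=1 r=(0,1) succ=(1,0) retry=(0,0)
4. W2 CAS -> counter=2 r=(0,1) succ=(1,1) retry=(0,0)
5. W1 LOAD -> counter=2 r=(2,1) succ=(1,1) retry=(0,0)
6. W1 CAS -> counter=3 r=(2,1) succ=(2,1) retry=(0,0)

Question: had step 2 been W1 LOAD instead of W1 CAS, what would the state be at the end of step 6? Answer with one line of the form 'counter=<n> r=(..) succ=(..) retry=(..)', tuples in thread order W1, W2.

(re-executing from step 2 with the substitution; state before step 2: counter=0 r=(0,0) succ=(0,0) retry=(0,0))
2. W1 LOAD -> counter=0 r=(0,0) succ=(0,0) retry=(0,0)
3. W2 LOAD -> counter=0 r=(0,0) succ=(0,0) retry=(0,0)
4. W2 CAS -> counter=1 r=(0,0) succ=(0,1) retry=(0,0)
5. W1 LOAD -> counter=1 r=(1,0) succ=(0,1) retry=(0,0)
6. W1 CAS -> counter=2 r=(1,0) succ=(1,1) retry=(0,0)

counter=2 r=(1,0) succ=(1,1) retry=(0,0)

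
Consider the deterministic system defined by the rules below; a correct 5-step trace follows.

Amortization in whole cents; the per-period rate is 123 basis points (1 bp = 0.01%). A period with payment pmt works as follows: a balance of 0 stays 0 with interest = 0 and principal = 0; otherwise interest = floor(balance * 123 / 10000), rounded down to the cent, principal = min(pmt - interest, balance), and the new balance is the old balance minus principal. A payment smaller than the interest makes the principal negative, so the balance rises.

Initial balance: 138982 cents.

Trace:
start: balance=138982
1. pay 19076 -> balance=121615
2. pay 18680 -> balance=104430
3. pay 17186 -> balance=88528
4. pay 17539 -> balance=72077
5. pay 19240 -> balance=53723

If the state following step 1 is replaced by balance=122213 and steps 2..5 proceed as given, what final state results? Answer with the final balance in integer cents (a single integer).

54352

state after step 1 := balance=122213
2. pay 18680 -> balance=105036
3. pay 17186 -> balance=89141
4. pay 17539 -> balance=72698
5. pay 19240 -> balance=54352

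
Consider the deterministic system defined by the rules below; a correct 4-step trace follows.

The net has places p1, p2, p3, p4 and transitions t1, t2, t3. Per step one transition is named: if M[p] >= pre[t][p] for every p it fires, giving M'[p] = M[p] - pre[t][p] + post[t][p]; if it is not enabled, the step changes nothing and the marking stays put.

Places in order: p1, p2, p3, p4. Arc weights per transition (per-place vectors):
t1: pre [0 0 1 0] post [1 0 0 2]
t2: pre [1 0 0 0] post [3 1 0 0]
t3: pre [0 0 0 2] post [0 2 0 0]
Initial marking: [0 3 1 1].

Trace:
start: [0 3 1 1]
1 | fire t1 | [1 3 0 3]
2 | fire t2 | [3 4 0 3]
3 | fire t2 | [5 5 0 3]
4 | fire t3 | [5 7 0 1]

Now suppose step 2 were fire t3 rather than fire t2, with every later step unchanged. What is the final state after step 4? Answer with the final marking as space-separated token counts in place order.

3 6 0 1

(re-executing from step 2 with the substitution; state before step 2: [1 3 0 3])
2 | fire t3 | [1 5 0 1]
3 | fire t2 | [3 6 0 1]
4 | fire t3 | [3 6 0 1]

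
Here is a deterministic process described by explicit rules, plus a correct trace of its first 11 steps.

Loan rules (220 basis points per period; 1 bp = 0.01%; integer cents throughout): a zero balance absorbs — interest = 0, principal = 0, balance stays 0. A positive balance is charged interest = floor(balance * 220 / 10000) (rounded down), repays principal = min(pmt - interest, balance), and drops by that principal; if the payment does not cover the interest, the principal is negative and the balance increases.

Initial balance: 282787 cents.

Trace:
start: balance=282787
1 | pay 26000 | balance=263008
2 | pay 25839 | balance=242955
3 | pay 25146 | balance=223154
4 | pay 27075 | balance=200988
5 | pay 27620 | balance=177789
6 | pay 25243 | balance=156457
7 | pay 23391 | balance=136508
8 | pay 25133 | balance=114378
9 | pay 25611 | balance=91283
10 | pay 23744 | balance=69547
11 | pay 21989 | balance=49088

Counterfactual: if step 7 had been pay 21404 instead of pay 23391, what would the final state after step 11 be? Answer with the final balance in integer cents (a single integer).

(re-executing from step 7 with the substitution; state before step 7: balance=156457)
7 | pay 21404 | balance=138495
8 | pay 25133 | balance=116408
9 | pay 25611 | balance=93357
10 | pay 23744 | balance=71666
11 | pay 21989 | balance=51253

51253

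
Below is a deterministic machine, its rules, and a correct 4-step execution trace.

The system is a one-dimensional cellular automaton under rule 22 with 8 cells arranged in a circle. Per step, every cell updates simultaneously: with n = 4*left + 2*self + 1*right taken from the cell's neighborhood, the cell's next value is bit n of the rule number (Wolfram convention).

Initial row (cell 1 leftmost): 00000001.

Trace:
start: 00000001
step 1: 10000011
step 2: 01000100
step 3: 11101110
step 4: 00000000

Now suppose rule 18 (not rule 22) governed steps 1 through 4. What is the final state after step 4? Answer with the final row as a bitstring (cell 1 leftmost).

(re-executing steps 1..4 under rule 18; state before step 1: 00000001)
step 1: 10000010
step 2: 01000100
step 3: 10101010
step 4: 00000000

00000000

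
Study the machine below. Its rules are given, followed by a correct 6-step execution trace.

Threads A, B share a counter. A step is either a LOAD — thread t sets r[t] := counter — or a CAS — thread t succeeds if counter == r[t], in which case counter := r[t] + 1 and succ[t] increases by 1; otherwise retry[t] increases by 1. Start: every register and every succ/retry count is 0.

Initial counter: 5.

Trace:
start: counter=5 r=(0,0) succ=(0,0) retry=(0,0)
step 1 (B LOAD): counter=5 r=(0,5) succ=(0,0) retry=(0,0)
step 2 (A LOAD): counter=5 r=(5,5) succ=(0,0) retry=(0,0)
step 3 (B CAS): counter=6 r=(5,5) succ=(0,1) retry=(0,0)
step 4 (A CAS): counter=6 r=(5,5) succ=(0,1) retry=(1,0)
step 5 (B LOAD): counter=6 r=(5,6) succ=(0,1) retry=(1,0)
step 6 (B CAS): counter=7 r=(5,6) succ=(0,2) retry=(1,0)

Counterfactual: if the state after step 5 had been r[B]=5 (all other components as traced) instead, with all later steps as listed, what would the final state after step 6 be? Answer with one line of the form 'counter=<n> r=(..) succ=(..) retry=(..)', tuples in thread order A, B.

state after step 5 := counter=6 r=(5,5) succ=(0,1) retry=(1,0)
step 6 (B CAS): counter=6 r=(5,5) succ=(0,1) retry=(1,1)

counter=6 r=(5,5) succ=(0,1) retry=(1,1)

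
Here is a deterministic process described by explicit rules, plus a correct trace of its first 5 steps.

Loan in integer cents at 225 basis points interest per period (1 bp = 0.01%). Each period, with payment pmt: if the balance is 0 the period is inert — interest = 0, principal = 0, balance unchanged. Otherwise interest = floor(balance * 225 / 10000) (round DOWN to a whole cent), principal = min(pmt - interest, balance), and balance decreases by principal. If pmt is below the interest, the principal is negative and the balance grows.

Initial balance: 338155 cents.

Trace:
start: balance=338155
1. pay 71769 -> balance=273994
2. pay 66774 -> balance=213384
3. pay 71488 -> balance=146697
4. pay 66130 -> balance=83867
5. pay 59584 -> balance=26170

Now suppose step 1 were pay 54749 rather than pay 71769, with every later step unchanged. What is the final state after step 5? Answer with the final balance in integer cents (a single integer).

44774

(re-executing from step 1 with the substitution; state before step 1: balance=338155)
1. pay 54749 -> balance=291014
2. pay 66774 -> balance=230787
3. pay 71488 -> balance=164491
4. pay 66130 -> balance=102062
5. pay 59584 -> balance=44774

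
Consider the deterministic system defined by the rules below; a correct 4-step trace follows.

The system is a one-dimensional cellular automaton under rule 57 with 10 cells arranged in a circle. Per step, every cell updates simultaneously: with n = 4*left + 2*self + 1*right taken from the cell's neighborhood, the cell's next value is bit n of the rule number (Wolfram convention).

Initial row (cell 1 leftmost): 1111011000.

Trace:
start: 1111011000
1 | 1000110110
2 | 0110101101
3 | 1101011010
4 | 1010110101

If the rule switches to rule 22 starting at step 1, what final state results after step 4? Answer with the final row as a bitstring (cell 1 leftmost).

(re-executing steps 1..4 under rule 22; state before step 1: 1111011000)
1 | 0000000101
2 | 1000001101
3 | 0100010000
4 | 1110111000

1110111000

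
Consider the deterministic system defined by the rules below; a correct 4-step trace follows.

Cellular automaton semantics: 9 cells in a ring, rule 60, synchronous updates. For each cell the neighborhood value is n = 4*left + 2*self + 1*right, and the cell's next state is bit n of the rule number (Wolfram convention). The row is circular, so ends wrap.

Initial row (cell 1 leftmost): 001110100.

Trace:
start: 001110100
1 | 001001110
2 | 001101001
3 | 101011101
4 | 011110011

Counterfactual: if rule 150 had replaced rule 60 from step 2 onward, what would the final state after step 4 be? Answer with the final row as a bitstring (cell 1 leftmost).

110011101

(re-executing steps 2..4 under rule 150; state before step 2: 001001110)
2 | 011110101
3 | 001100101
4 | 110011101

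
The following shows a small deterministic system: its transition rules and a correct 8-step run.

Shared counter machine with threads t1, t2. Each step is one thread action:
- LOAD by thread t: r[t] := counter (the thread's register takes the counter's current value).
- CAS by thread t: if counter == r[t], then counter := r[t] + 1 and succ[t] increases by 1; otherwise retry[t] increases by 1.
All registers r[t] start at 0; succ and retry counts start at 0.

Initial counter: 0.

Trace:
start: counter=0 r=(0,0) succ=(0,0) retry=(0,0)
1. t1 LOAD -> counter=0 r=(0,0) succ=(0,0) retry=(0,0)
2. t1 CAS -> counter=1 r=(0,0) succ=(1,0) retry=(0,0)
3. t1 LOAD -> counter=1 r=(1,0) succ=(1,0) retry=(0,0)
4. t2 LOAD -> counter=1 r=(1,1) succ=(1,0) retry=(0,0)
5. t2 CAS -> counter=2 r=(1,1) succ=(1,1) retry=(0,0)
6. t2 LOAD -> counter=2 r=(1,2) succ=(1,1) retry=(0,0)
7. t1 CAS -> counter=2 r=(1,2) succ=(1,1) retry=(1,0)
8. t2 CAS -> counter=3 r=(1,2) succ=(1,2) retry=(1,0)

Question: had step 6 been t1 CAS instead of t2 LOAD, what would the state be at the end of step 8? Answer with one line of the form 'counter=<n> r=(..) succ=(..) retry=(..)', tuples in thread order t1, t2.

(re-executing from step 6 with the substitution; state before step 6: counter=2 r=(1,1) succ=(1,1) retry=(0,0))
6. t1 CAS -> counter=2 r=(1,1) succ=(1,1) retry=(1,0)
7. t1 CAS -> counter=2 r=(1,1) succ=(1,1) retry=(2,0)
8. t2 CAS -> counter=2 r=(1,1) succ=(1,1) retry=(2,1)

counter=2 r=(1,1) succ=(1,1) retry=(2,1)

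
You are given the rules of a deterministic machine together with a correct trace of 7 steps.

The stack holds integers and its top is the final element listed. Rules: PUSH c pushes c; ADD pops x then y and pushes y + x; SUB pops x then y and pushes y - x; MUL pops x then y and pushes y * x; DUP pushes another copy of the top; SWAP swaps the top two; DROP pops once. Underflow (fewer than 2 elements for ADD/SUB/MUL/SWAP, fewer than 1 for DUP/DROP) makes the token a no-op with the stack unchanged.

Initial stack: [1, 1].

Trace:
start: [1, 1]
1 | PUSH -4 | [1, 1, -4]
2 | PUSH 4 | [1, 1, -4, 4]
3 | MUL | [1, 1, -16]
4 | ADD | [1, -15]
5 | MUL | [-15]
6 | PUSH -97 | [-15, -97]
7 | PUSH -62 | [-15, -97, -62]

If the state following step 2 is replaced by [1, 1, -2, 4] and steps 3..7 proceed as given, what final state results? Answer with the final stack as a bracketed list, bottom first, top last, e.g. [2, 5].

state after step 2 := [1, 1, -2, 4]
3 | MUL | [1, 1, -8]
4 | ADD | [1, -7]
5 | MUL | [-7]
6 | PUSH -97 | [-7, -97]
7 | PUSH -62 | [-7, -97, -62]

[-7, -97, -62]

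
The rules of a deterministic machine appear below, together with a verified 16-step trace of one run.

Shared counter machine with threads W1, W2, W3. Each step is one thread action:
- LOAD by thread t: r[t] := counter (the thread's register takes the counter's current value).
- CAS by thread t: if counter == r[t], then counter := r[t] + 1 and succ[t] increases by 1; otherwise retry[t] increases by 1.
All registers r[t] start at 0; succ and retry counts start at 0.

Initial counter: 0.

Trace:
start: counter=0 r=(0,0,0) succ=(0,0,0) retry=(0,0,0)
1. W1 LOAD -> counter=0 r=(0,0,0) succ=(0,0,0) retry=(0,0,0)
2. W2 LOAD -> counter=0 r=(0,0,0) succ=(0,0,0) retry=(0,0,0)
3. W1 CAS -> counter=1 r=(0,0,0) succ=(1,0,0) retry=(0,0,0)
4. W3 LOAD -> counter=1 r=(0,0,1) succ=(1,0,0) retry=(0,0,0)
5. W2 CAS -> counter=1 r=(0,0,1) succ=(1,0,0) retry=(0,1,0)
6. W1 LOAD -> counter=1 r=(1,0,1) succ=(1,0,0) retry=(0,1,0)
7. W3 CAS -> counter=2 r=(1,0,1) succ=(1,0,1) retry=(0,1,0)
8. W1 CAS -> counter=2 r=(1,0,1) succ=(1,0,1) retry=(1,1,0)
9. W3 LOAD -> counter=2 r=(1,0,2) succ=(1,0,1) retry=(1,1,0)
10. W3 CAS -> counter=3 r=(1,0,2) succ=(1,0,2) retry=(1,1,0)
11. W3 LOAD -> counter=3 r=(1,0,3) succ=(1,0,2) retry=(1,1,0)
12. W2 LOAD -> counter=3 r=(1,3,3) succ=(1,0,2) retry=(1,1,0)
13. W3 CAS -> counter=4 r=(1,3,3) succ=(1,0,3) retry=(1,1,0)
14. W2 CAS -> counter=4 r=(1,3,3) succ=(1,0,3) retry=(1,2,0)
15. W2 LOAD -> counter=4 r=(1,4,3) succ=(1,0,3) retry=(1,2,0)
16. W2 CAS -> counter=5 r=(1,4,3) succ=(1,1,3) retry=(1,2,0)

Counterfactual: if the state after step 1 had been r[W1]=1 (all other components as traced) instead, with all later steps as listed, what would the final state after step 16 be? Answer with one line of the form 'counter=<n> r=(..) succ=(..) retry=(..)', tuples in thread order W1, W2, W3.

state after step 1 := counter=0 r=(1,0,0) succ=(0,0,0) retry=(0,0,0)
2. W2 LOAD -> counter=0 r=(1,0,0) succ=(0,0,0) retry=(0,0,0)
3. W1 CAS -> counter=0 r=(1,0,0) succ=(0,0,0) retry=(1,0,0)
4. W3 LOAD -> counter=0 r=(1,0,0) succ=(0,0,0) retry=(1,0,0)
5. W2 CAS -> counter=1 r=(1,0,0) succ=(0,1,0) retry=(1,0,0)
6. W1 LOAD -> counter=1 r=(1,0,0) succ=(0,1,0) retry=(1,0,0)
7. W3 CAS -> counter=1 r=(1,0,0) succ=(0,1,0) retry=(1,0,1)
8. W1 CAS -> counter=2 r=(1,0,0) succ=(1,1,0) retry=(1,0,1)
9. W3 LOAD -> counter=2 r=(1,0,2) succ=(1,1,0) retry=(1,0,1)
10. W3 CAS -> counter=3 r=(1,0,2) succ=(1,1,1) retry=(1,0,1)
11. W3 LOAD -> counter=3 r=(1,0,3) succ=(1,1,1) retry=(1,0,1)
12. W2 LOAD -> counter=3 r=(1,3,3) succ=(1,1,1) retry=(1,0,1)
13. W3 CAS -> counter=4 r=(1,3,3) succ=(1,1,2) retry=(1,0,1)
14. W2 CAS -> counter=4 r=(1,3,3) succ=(1,1,2) retry=(1,1,1)
15. W2 LOAD -> counter=4 r=(1,4,3) succ=(1,1,2) retry=(1,1,1)
16. W2 CAS -> counter=5 r=(1,4,3) succ=(1,2,2) retry=(1,1,1)

counter=5 r=(1,4,3) succ=(1,2,2) retry=(1,1,1)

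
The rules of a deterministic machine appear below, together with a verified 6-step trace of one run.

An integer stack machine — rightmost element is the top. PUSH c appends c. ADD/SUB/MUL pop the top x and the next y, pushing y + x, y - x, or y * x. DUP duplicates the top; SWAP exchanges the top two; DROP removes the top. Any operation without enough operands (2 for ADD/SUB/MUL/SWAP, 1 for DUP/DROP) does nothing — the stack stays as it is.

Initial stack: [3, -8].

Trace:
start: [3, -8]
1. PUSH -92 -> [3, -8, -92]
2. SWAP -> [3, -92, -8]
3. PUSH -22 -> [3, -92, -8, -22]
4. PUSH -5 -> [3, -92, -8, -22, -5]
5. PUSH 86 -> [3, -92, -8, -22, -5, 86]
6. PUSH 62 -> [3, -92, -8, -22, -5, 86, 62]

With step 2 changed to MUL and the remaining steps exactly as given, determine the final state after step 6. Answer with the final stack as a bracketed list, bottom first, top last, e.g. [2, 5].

[3, 736, -22, -5, 86, 62]

(re-executing from step 2 with the substitution; state before step 2: [3, -8, -92])
2. MUL -> [3, 736]
3. PUSH -22 -> [3, 736, -22]
4. PUSH -5 -> [3, 736, -22, -5]
5. PUSH 86 -> [3, 736, -22, -5, 86]
6. PUSH 62 -> [3, 736, -22, -5, 86, 62]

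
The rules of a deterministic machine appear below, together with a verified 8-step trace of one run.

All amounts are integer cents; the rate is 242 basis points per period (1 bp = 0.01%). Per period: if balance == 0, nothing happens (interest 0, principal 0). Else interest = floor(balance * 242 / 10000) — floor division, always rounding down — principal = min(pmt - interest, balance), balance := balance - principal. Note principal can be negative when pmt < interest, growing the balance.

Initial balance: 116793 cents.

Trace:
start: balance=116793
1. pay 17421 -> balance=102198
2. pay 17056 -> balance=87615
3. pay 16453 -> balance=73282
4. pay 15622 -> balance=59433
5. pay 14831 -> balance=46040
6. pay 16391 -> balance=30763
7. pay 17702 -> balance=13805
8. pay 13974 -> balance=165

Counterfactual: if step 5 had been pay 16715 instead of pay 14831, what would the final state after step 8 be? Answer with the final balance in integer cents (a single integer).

(re-executing from step 5 with the substitution; state before step 5: balance=59433)
5. pay 16715 -> balance=44156
6. pay 16391 -> balance=28833
7. pay 17702 -> balance=11828
8. pay 13974 -> balance=0

0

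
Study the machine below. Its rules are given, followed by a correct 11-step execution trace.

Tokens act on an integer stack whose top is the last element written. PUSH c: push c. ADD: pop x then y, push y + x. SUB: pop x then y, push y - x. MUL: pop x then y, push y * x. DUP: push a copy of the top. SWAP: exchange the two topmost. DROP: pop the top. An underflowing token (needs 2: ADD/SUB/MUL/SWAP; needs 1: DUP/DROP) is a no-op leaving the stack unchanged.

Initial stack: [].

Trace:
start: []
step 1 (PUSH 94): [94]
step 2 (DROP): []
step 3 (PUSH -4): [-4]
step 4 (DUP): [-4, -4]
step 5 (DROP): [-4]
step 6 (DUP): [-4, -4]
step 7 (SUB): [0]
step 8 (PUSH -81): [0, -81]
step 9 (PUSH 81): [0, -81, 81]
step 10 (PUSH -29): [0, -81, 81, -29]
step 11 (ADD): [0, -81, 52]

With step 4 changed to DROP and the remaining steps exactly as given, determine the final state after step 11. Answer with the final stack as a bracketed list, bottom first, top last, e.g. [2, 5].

(re-executing from step 4 with the substitution; state before step 4: [-4])
step 4 (DROP): []
step 5 (DROP): []
step 6 (DUP): []
step 7 (SUB): []
step 8 (PUSH -81): [-81]
step 9 (PUSH 81): [-81, 81]
step 10 (PUSH -29): [-81, 81, -29]
step 11 (ADD): [-81, 52]

[-81, 52]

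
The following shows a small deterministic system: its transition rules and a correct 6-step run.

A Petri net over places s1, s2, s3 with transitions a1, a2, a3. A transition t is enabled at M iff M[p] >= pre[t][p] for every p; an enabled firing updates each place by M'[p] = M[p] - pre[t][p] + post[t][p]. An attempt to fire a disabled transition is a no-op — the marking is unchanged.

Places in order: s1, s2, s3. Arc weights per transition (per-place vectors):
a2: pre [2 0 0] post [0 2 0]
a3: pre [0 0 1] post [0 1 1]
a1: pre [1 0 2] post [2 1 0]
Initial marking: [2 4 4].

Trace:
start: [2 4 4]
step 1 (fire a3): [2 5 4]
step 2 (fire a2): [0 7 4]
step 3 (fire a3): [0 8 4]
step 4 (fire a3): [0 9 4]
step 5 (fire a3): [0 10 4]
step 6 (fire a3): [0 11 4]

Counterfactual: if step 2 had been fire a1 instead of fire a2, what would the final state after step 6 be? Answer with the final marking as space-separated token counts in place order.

3 10 2

(re-executing from step 2 with the substitution; state before step 2: [2 5 4])
step 2 (fire a1): [3 6 2]
step 3 (fire a3): [3 7 2]
step 4 (fire a3): [3 8 2]
step 5 (fire a3): [3 9 2]
step 6 (fire a3): [3 10 2]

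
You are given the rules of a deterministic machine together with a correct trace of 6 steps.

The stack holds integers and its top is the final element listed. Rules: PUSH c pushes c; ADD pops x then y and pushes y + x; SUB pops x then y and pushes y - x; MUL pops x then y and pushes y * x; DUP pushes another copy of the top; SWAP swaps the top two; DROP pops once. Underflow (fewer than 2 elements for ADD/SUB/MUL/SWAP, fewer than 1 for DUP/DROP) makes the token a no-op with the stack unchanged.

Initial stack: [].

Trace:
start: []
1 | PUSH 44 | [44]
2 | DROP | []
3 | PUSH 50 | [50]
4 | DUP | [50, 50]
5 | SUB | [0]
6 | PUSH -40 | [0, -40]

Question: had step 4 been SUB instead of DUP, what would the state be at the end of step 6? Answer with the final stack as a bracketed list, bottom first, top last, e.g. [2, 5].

[50, -40]

(re-executing from step 4 with the substitution; state before step 4: [50])
4 | SUB | [50]
5 | SUB | [50]
6 | PUSH -40 | [50, -40]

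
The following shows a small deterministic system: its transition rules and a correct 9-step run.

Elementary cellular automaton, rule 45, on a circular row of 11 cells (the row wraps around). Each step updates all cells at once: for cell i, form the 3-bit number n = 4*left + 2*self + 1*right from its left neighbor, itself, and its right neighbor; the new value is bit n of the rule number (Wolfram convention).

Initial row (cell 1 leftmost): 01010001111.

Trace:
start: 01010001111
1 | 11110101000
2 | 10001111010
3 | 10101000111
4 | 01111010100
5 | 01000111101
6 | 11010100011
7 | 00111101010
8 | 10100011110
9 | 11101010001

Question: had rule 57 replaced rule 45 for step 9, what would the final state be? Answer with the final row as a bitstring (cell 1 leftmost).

01011010001

(re-executing step 9 under rule 57; state before step 9: 10100011110)
9 | 01011010001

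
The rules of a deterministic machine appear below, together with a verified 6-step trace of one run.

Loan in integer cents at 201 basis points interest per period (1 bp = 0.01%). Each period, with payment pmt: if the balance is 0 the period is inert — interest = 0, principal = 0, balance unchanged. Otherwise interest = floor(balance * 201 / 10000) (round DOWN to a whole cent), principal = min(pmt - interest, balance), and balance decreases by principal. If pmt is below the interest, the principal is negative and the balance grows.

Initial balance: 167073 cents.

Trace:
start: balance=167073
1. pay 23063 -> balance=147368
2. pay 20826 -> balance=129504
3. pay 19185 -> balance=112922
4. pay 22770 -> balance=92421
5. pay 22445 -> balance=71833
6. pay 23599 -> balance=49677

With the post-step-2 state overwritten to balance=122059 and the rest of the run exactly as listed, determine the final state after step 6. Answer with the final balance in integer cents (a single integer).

state after step 2 := balance=122059
3. pay 19185 -> balance=105327
4. pay 22770 -> balance=84674
5. pay 22445 -> balance=63930
6. pay 23599 -> balance=41615

41615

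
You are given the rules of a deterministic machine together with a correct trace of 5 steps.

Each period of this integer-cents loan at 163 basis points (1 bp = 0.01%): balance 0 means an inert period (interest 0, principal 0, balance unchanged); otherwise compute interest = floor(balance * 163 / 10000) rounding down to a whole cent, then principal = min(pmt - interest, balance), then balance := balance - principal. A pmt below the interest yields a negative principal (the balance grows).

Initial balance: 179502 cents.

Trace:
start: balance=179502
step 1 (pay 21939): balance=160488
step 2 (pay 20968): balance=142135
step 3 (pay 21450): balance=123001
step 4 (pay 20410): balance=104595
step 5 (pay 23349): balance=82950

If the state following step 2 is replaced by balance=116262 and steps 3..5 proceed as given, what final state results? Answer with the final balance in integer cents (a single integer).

state after step 2 := balance=116262
step 3 (pay 21450): balance=96707
step 4 (pay 20410): balance=77873
step 5 (pay 23349): balance=55793

55793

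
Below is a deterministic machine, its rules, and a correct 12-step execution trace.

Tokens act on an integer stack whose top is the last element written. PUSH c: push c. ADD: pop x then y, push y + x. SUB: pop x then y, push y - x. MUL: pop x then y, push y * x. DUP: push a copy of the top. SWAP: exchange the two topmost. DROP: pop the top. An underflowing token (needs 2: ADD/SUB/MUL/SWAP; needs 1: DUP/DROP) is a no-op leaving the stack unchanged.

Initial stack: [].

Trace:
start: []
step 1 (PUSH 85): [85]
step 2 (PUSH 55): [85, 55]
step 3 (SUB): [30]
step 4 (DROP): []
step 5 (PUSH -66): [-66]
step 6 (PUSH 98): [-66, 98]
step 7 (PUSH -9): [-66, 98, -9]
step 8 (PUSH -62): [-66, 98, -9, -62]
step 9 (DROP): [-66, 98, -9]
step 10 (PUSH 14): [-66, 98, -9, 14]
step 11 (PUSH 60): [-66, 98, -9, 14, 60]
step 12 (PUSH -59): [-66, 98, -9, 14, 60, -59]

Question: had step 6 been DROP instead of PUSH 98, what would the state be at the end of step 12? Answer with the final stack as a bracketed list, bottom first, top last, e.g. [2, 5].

[-9, 14, 60, -59]

(re-executing from step 6 with the substitution; state before step 6: [-66])
step 6 (DROP): []
step 7 (PUSH -9): [-9]
step 8 (PUSH -62): [-9, -62]
step 9 (DROP): [-9]
step 10 (PUSH 14): [-9, 14]
step 11 (PUSH 60): [-9, 14, 60]
step 12 (PUSH -59): [-9, 14, 60, -59]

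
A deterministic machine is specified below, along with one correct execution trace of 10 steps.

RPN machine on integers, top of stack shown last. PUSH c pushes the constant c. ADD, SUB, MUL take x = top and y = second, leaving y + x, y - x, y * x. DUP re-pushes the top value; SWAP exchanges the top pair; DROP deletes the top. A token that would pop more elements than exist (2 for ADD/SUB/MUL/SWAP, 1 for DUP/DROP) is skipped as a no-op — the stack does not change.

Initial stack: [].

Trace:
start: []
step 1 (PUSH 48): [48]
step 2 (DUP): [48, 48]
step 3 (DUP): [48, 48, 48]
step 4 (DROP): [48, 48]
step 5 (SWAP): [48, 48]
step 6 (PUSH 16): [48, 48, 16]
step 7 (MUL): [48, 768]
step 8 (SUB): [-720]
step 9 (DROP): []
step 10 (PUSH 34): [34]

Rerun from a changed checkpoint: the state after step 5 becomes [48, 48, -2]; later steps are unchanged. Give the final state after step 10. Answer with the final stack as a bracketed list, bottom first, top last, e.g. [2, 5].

[48, 34]

state after step 5 := [48, 48, -2]
step 6 (PUSH 16): [48, 48, -2, 16]
step 7 (MUL): [48, 48, -32]
step 8 (SUB): [48, 80]
step 9 (DROP): [48]
step 10 (PUSH 34): [48, 34]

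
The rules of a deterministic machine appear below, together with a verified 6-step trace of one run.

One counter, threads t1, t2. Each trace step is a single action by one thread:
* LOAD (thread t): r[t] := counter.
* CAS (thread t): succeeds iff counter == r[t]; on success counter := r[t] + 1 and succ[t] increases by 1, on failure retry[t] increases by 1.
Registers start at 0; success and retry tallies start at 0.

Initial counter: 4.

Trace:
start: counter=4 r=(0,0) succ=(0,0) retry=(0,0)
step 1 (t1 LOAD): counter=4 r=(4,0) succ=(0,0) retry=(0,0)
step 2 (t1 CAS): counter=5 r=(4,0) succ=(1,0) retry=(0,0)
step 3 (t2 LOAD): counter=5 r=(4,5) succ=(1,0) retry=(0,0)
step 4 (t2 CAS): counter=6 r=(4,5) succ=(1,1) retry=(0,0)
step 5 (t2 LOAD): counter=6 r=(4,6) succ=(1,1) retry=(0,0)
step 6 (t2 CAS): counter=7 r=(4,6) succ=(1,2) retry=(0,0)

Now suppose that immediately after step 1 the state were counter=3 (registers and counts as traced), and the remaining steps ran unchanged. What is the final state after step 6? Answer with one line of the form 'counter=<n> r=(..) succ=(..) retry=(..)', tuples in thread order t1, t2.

state after step 1 := counter=3 r=(4,0) succ=(0,0) retry=(0,0)
step 2 (t1 CAS): counter=3 r=(4,0) succ=(0,0) retry=(1,0)
step 3 (t2 LOAD): counter=3 r=(4,3) succ=(0,0) retry=(1,0)
step 4 (t2 CAS): counter=4 r=(4,3) succ=(0,1) retry=(1,0)
step 5 (t2 LOAD): counter=4 r=(4,4) succ=(0,1) retry=(1,0)
step 6 (t2 CAS): counter=5 r=(4,4) succ=(0,2) retry=(1,0)

counter=5 r=(4,4) succ=(0,2) retry=(1,0)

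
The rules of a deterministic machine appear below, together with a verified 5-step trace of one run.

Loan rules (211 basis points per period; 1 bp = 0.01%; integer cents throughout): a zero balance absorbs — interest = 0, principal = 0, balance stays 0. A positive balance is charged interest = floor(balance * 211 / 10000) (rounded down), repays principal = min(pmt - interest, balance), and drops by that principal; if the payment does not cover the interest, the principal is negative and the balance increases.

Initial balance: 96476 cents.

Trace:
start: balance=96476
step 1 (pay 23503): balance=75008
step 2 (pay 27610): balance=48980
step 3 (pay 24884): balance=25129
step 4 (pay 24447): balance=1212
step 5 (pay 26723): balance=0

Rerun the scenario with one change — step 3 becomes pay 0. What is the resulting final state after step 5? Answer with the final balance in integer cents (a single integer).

459

(re-executing from step 3 with the substitution; state before step 3: balance=48980)
step 3 (pay 0): balance=50013
step 4 (pay 24447): balance=26621
step 5 (pay 26723): balance=459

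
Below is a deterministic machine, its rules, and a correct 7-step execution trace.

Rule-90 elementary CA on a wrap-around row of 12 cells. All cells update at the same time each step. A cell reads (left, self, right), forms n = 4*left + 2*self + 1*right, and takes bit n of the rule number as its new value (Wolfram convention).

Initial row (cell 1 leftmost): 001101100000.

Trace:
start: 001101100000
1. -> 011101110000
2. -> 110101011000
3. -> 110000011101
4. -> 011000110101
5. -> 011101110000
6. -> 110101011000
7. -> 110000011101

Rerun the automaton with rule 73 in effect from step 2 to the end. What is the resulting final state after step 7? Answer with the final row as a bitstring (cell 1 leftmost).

010101010000

(re-executing steps 2..7 under rule 73; state before step 2: 011101110000)
2. -> 010101010111
3. -> 000000000101
4. -> 011111110000
5. -> 010000010111
6. -> 000111000101
7. -> 010101010000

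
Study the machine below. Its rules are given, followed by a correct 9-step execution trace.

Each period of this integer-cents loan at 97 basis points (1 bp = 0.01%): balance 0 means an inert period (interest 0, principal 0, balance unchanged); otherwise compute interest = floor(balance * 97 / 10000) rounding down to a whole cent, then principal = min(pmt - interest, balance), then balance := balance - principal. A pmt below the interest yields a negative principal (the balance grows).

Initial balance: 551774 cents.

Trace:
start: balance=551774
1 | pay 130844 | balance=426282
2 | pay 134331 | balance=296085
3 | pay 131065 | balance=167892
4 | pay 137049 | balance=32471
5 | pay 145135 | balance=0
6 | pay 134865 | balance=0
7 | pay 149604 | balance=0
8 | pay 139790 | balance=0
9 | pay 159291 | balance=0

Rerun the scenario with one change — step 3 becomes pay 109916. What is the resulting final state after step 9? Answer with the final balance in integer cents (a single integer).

(re-executing from step 3 with the substitution; state before step 3: balance=296085)
3 | pay 109916 | balance=189041
4 | pay 137049 | balance=53825
5 | pay 145135 | balance=0
6 | pay 134865 | balance=0
7 | pay 149604 | balance=0
8 | pay 139790 | balance=0
9 | pay 159291 | balance=0

0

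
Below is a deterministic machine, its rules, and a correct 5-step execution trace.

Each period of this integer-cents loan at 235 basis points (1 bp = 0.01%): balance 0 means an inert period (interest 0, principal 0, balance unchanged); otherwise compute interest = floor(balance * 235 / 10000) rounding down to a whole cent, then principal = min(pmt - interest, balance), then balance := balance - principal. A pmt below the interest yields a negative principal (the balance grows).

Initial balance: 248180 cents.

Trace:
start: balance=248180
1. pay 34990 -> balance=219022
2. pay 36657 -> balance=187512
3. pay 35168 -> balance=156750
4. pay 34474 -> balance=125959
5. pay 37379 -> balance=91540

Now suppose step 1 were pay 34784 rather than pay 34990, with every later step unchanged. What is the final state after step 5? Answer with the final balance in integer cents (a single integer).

(re-executing from step 1 with the substitution; state before step 1: balance=248180)
1. pay 34784 -> balance=219228
2. pay 36657 -> balance=187722
3. pay 35168 -> balance=156965
4. pay 34474 -> balance=126179
5. pay 37379 -> balance=91765

91765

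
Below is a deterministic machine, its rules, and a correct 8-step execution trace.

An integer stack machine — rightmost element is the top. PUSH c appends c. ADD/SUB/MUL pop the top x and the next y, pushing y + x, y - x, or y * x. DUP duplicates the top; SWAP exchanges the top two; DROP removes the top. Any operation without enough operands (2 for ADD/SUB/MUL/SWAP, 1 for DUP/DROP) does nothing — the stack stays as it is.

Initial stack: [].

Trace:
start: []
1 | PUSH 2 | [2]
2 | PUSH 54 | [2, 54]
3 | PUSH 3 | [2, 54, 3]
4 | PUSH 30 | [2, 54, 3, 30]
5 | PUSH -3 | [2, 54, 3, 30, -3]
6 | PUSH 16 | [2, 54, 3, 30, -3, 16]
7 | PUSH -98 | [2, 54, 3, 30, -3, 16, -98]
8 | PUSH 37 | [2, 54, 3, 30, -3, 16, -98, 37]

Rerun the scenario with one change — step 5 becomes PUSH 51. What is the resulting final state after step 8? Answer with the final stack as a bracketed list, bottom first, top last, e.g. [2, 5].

[2, 54, 3, 30, 51, 16, -98, 37]

(re-executing from step 5 with the substitution; state before step 5: [2, 54, 3, 30])
5 | PUSH 51 | [2, 54, 3, 30, 51]
6 | PUSH 16 | [2, 54, 3, 30, 51, 16]
7 | PUSH -98 | [2, 54, 3, 30, 51, 16, -98]
8 | PUSH 37 | [2, 54, 3, 30, 51, 16, -98, 37]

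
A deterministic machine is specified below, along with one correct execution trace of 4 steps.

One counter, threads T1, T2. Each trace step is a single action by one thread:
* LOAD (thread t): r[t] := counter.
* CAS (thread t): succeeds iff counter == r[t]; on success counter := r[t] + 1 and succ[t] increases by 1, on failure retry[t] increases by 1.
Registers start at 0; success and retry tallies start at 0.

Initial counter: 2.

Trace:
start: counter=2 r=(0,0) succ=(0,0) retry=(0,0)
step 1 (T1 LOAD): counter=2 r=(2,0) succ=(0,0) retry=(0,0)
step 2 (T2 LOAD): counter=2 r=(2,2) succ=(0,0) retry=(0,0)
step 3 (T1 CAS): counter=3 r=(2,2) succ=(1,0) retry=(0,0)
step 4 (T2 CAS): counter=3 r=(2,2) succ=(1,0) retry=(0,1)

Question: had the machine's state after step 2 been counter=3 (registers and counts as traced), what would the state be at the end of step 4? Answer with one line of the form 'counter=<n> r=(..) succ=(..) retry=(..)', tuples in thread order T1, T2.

counter=3 r=(2,2) succ=(0,0) retry=(1,1)

state after step 2 := counter=3 r=(2,2) succ=(0,0) retry=(0,0)
step 3 (T1 CAS): counter=3 r=(2,2) succ=(0,0) retry=(1,0)
step 4 (T2 CAS): counter=3 r=(2,2) succ=(0,0) retry=(1,1)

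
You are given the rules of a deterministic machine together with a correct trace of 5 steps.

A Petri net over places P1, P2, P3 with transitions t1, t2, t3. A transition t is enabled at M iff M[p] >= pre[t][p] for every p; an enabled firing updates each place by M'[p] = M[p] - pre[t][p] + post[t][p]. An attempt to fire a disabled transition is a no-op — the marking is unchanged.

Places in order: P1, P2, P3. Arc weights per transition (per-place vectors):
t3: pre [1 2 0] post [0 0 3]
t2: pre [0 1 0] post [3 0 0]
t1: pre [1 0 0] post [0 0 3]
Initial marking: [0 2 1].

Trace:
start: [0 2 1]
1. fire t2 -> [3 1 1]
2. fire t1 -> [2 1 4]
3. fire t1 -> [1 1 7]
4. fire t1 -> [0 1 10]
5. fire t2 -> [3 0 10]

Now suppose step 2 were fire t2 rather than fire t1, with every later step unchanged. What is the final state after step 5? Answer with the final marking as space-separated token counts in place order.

4 0 7

(re-executing from step 2 with the substitution; state before step 2: [3 1 1])
2. fire t2 -> [6 0 1]
3. fire t1 -> [5 0 4]
4. fire t1 -> [4 0 7]
5. fire t2 -> [4 0 7]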